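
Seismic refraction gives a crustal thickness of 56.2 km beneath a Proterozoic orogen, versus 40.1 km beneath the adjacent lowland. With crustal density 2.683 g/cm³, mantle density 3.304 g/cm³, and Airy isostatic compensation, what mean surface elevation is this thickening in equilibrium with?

3.03 km

Excess crust Δ = 56.2 km − 40.1 km = 16.1 km, split between elevation h and root r with h + r = Δ.
Airy balance ρ_c h = (ρ_m − ρ_c) r gives r = h ρ_c/(ρ_m − ρ_c), so h (1 + ρ_c/(ρ_m − ρ_c)) = Δ, i.e. h = Δ (ρ_m − ρ_c)/ρ_m.
h = 16.1 km × 0.621/3.304 = 3.03 km.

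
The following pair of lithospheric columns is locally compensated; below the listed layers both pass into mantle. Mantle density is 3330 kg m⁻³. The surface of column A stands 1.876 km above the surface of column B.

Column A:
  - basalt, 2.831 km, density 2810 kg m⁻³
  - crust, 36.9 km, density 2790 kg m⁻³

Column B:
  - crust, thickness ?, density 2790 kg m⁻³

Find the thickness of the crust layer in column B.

28.1 km

Take the compensation level at the base of the deeper column (depth z_c below the surface of column A) and equate Σ ρ_i t_i down to z_c; mantle fills any gap and the z_c terms cancel.
Column A: 2.831×2810 + 36.9×2790 + (z_c − 39.731)×3330
Column B: 1.876×0 + x×2790 + (z_c − 1.876 − 0 − x)×3330
The z_c×3330 term appears on both sides and cancels. Collect the known terms of each column as K = Σ(ρt)_known − 3330 × (depth of known layers): K_A = 110906.11 − 3330×39.731 = −21398.12; K_B = 0 − 3330×(1.876 + 0) = −6247.08.
Balance: K_A = K_B − x×(3330 − 2790), so x = (K_B − K_A)/(3330 − 2790) = 15151/540 = 28.1 km.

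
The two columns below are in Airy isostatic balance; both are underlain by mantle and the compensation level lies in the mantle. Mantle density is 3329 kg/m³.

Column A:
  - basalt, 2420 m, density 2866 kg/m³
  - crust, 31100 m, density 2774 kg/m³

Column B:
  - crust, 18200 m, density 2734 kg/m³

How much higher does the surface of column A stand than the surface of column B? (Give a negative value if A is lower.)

For any compensation level in the mantle, the mantle terms cancel and isostasy reduces to e = (Σt_A − Σt_B) − (Σ(ρt)_A − Σ(ρt)_B) / ρ_m.
Σt_A = 33520 m; Σt_B = 18200 m; Σ(ρt)_A = 93207120; Σ(ρt)_B = 49758800 (in m·kg/m³).
e = (33520 − 18200) − (93207120 − 49758800) / 3329 = 2270 m.

2270 m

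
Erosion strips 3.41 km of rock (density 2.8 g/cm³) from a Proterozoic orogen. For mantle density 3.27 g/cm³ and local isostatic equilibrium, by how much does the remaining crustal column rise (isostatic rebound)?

Unloading: uplift u = e ρ_c/ρ_m = 3.41 km × 2.8/3.27 = 2.92 km.

2.92 km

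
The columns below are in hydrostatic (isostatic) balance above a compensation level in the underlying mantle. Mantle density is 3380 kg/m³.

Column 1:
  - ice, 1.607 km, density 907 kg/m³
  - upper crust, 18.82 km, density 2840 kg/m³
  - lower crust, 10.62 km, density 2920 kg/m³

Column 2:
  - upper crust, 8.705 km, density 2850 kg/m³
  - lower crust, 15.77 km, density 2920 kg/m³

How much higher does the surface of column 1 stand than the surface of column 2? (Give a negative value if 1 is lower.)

For any compensation level in the mantle, the mantle terms cancel and isostasy reduces to e = (Σt_1 − Σt_2) − (Σ(ρt)_1 − Σ(ρt)_2) / ρ_m.
Σt_1 = 31.047 km; Σt_2 = 24.475 km; Σ(ρt)_1 = 85916.749; Σ(ρt)_2 = 70857.65 (in km·kg/m³).
e = (31.047 − 24.475) − (85916.749 − 70857.65) / 3380 = 2.12 km.

2.12 km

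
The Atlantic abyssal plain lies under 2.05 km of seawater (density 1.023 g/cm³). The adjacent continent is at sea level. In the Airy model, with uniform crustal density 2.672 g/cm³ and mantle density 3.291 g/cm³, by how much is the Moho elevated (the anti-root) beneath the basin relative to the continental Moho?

5.46 km

For local isostatic compensation: replacing crust with seawater at the top is compensated by replacing crust with mantle at the base: d (ρ_c − ρ_w) = a (ρ_m − ρ_c).
a = d (ρ_c − ρ_w)/(ρ_m − ρ_c) = 2.05 km × 1.649/0.619 = 5.46 km.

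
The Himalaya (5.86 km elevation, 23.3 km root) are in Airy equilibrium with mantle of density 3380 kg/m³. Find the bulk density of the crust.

2700 kg/m³

ρ_c h = (ρ_m − ρ_c) r → ρ_c (h + r) = ρ_m r → ρ_c = ρ_m r / (h + r).
ρ_c = 3380 × 23.3 km / (5.86 km + 23.3 km) = 2700 kg/m³.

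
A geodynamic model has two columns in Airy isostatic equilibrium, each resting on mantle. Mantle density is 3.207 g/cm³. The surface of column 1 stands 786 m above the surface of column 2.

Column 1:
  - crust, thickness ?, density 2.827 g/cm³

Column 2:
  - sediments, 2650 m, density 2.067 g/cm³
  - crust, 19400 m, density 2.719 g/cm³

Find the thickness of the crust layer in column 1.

39500 m

Take the compensation level at the base of the deeper column (depth z_c below the surface of column 1) and equate Σ ρ_i t_i down to z_c; mantle fills any gap and the z_c terms cancel.
Column 1: x×2.827 + (z_c − 0 − x)×3.207
Column 2: 786×0 + 2650×2.067 + 19400×2.719 + (z_c − 786 − 22050)×3.207
The z_c×3.207 term appears on both sides and cancels. Collect the known terms of each column as K = Σ(ρt)_known − 3.207 × (depth of known layers): K_1 = 0 − 3.207×0 = 0; K_2 = 58226.15 − 3.207×(786 + 22050) = −15008.902.
Balance: K_1 − x×(3.207 − 2.827) = K_2, so x = (K_1 − K_2)/(3.207 − 2.827) = 15008.9/0.38 = 39500 m.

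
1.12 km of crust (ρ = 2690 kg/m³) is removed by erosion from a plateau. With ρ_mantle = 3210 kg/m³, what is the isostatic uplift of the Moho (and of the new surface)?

Unloading: uplift u = e ρ_c/ρ_m = 1.12 km × 2690/3210 = 0.939 km.

0.939 km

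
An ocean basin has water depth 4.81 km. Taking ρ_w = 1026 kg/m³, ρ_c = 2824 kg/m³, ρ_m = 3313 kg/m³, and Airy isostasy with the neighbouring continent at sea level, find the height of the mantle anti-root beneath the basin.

Isostatic balance requires: replacing crust with seawater at the top is compensated by replacing crust with mantle at the base: d (ρ_c − ρ_w) = a (ρ_m − ρ_c).
a = d (ρ_c − ρ_w)/(ρ_m − ρ_c) = 4.81 km × 1798/489 = 17.7 km.

17.7 km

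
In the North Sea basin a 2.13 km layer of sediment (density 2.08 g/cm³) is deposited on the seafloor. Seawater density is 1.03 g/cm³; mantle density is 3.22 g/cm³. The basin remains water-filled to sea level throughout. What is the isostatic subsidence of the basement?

Submarine loading: the sediment displaces seawater, and the subsidence is in turn flooded, so s (ρ_m − ρ_w) = t (ρ_sed − ρ_w).
s = 2.13 km × (2.08 − 1.03) / (3.22 − 1.03) = 1.02 km.

1.02 km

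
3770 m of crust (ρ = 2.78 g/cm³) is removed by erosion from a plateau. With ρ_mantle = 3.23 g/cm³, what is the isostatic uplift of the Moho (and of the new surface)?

3240 m

Unloading: uplift u = e ρ_c/ρ_m = 3770 m × 2.78/3.23 = 3240 m.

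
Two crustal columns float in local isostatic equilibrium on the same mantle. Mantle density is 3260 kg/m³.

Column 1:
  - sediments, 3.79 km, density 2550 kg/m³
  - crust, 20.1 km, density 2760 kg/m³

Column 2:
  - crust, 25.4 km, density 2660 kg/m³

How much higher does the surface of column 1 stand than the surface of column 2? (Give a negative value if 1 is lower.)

−0.767 km

For any compensation level in the mantle, the mantle terms cancel and isostasy reduces to e = (Σt_1 − Σt_2) − (Σ(ρt)_1 − Σ(ρt)_2) / ρ_m.
Σt_1 = 23.89 km; Σt_2 = 25.4 km; Σ(ρt)_1 = 65140.5; Σ(ρt)_2 = 67564 (in km·kg/m³).
e = (23.89 − 25.4) − (65140.5 − 67564) / 3260 = −0.767 km.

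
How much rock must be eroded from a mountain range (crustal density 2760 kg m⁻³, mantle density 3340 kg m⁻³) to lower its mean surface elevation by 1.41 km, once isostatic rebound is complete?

8.12 km

Net drop Δ = e − u = e − e ρ_c/ρ_m = e (ρ_m − ρ_c)/ρ_m.
e = Δ ρ_m/(ρ_m − ρ_c) = 1.41 km × 3340/580 = 8.12 km.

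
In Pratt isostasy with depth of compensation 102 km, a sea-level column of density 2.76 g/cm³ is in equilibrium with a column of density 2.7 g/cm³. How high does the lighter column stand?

2.27 km

ρ_ref D = ρ (D + h) → h = D (ρ_ref − ρ)/ρ.
h = 102 km × (2.76 − 2.7)/2.7 = 2.27 km.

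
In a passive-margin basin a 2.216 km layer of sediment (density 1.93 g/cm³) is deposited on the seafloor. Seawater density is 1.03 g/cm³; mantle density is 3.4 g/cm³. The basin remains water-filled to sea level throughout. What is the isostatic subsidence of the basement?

Submarine loading: the sediment displaces seawater, and the subsidence is in turn flooded, so s (ρ_m − ρ_w) = t (ρ_sed − ρ_w).
s = 2.216 km × (1.93 − 1.03) / (3.4 − 1.03) = 0.842 km.

0.842 km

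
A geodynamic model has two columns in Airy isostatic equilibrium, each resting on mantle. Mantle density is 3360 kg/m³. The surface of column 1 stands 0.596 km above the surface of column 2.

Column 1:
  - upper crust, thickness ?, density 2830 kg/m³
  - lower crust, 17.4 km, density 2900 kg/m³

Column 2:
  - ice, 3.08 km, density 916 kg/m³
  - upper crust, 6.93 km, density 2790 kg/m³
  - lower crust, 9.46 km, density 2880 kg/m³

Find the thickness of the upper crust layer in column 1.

18.9 km

Take the compensation level at the base of the deeper column (depth z_c below the surface of column 1) and equate Σ ρ_i t_i down to z_c; mantle fills any gap and the z_c terms cancel.
Column 1: x×2830 + 17.4×2900 + (z_c − 17.4 − x)×3360
Column 2: 0.596×0 + 3.08×916 + 6.93×2790 + 9.46×2880 + (z_c − 0.596 − 19.47)×3360
The z_c×3360 term appears on both sides and cancels. Collect the known terms of each column as K = Σ(ρt)_known − 3360 × (depth of known layers): K_1 = 50460 − 3360×17.4 = −8004; K_2 = 49400.78 − 3360×(0.596 + 19.47) = −18020.98.
Balance: K_1 − x×(3360 − 2830) = K_2, so x = (K_1 − K_2)/(3360 − 2830) = 10017/530 = 18.9 km.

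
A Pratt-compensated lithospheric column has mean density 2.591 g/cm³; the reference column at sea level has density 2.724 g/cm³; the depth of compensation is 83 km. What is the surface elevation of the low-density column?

4.26 km

ρ_ref D = ρ (D + h) → h = D (ρ_ref − ρ)/ρ.
h = 83 km × (2.724 − 2.591)/2.591 = 4.26 km.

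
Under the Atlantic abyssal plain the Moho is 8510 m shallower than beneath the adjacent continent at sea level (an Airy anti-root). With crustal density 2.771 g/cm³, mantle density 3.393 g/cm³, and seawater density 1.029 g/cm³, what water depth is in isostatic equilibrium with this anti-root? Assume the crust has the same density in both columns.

3040 m

Replacing a thickness d of crust by seawater at the top must be balanced by replacing crust with mantle at the base: d (ρ_c − ρ_w) = a (ρ_m − ρ_c).
d = a (ρ_m − ρ_c)/(ρ_c − ρ_w) = 8510 m × 0.622/1.742 = 3040 m.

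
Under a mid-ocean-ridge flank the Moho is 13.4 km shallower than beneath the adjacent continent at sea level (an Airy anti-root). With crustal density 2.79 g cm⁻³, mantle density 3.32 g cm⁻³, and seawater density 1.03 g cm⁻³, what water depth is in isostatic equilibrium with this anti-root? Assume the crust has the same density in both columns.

Replacing a thickness d of crust by seawater at the top must be balanced by replacing crust with mantle at the base: d (ρ_c − ρ_w) = a (ρ_m − ρ_c).
d = a (ρ_m − ρ_c)/(ρ_c − ρ_w) = 13.4 km × 0.53/1.76 = 4.04 km.

4.04 km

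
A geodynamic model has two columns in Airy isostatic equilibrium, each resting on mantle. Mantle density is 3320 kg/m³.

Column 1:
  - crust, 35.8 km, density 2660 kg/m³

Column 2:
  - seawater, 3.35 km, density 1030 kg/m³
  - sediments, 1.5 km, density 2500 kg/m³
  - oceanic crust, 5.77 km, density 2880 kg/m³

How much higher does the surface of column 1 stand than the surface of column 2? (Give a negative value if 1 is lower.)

For any compensation level in the mantle, the mantle terms cancel and isostasy reduces to e = (Σt_1 − Σt_2) − (Σ(ρt)_1 − Σ(ρt)_2) / ρ_m.
Σt_1 = 35.8 km; Σt_2 = 10.62 km; Σ(ρt)_1 = 95228; Σ(ρt)_2 = 23818.1 (in km·kg/m³).
e = (35.8 − 10.62) − (95228 − 23818.1) / 3320 = 3.67 km.

3.67 km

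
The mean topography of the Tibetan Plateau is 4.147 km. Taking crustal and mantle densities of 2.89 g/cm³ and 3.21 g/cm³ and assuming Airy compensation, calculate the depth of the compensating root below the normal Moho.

37.5 km

In Airy isostatic equilibrium: the weight of the topography is balanced by the buoyancy of the root, ρ_c h = (ρ_m − ρ_c) r.
r = h · ρ_c / (ρ_m − ρ_c) = 4.147 km × 2.89 / (3.21 − 2.89) = 37.5 km.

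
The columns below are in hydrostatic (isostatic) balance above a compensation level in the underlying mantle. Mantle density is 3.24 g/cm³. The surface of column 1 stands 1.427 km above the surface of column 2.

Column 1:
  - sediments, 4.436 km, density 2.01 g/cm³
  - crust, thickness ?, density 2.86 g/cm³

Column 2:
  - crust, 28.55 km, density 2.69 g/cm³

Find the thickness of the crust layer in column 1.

Take the compensation level at the base of the deeper column (depth z_c below the surface of column 1) and equate Σ ρ_i t_i down to z_c; mantle fills any gap and the z_c terms cancel.
Column 1: 4.436×2.01 + x×2.86 + (z_c − 4.436 − x)×3.24
Column 2: 1.427×0 + 28.55×2.69 + (z_c − 1.427 − 28.55)×3.24
The z_c×3.24 term appears on both sides and cancels. Collect the known terms of each column as K = Σ(ρt)_known − 3.24 × (depth of known layers): K_1 = 8.91636 − 3.24×4.436 = −5.45628; K_2 = 76.7995 − 3.24×(1.427 + 28.55) = −20.32598.
Balance: K_1 − x×(3.24 − 2.86) = K_2, so x = (K_1 − K_2)/(3.24 − 2.86) = 14.8697/0.38 = 39.1 km.

39.1 km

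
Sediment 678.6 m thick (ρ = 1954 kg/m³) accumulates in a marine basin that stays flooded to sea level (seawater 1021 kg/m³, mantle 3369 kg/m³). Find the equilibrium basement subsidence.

Submarine loading: the sediment displaces seawater, and the subsidence is in turn flooded, so s (ρ_m − ρ_w) = t (ρ_sed − ρ_w).
s = 678.6 m × (1954 − 1021) / (3369 − 1021) = 270 m.

270 m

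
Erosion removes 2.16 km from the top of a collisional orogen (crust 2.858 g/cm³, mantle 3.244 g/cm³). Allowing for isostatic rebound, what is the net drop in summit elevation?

Rebound u = e ρ_c/ρ_m = 2.16 km × 2.858/3.244 = 1.903 km.
Net surface drop = e − u = 2.16 km − 1.903 km = e (ρ_m − ρ_c)/ρ_m = 0.257 km.

0.257 km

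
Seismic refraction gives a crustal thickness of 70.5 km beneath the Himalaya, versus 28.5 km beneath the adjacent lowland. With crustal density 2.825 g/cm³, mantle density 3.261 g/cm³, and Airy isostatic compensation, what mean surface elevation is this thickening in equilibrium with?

Excess crust Δ = 70.5 km − 28.5 km = 42 km, split between elevation h and root r with h + r = Δ.
Airy balance ρ_c h = (ρ_m − ρ_c) r gives r = h ρ_c/(ρ_m − ρ_c), so h (1 + ρ_c/(ρ_m − ρ_c)) = Δ, i.e. h = Δ (ρ_m − ρ_c)/ρ_m.
h = 42 km × 0.436/3.261 = 5.62 km.

5.62 km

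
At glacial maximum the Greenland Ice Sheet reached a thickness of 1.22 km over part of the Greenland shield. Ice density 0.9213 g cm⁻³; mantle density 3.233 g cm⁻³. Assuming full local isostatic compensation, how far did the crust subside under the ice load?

By Archimedes' principle applied to the lithosphere: the ice load ρ_ice t is balanced by mantle displaced below, ρ_m s.
s = t ρ_ice / ρ_m = 1.22 km × 0.9213/3.233 = 0.348 km.

0.348 km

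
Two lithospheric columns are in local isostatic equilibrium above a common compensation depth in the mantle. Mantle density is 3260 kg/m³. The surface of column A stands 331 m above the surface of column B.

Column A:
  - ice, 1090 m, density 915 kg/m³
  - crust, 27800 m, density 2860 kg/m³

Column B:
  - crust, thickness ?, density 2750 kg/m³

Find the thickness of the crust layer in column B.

24700 m

Take the compensation level at the base of the deeper column (depth z_c below the surface of column A) and equate Σ ρ_i t_i down to z_c; mantle fills any gap and the z_c terms cancel.
Column A: 1090×915 + 27800×2860 + (z_c − 28890)×3260
Column B: 331×0 + x×2750 + (z_c − 331 − 0 − x)×3260
The z_c×3260 term appears on both sides and cancels. Collect the known terms of each column as K = Σ(ρt)_known − 3260 × (depth of known layers): K_A = 80505350 − 3260×28890 = −13676050; K_B = 0 − 3260×(331 + 0) = −1079060.
Balance: K_A = K_B − x×(3260 − 2750), so x = (K_B − K_A)/(3260 − 2750) = 12597000/510 = 24700 m.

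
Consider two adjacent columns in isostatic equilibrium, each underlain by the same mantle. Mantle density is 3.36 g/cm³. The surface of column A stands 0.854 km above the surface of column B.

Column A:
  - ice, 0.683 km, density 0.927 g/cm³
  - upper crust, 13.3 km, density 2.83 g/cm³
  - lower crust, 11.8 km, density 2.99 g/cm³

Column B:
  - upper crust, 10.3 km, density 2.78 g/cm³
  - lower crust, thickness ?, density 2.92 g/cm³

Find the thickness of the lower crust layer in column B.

Take the compensation level at the base of the deeper column (depth z_c below the surface of column A) and equate Σ ρ_i t_i down to z_c; mantle fills any gap and the z_c terms cancel.
Column A: 0.683×0.927 + 13.3×2.83 + 11.8×2.99 + (z_c − 25.783)×3.36
Column B: 0.854×0 + 10.3×2.78 + x×2.92 + (z_c − 0.854 − 10.3 − x)×3.36
The z_c×3.36 term appears on both sides and cancels. Collect the known terms of each column as K = Σ(ρt)_known − 3.36 × (depth of known layers): K_A = 73.554141 − 3.36×25.783 = −13.076739; K_B = 28.634 − 3.36×(0.854 + 10.3) = −8.84344.
Balance: K_A = K_B − x×(3.36 − 2.92), so x = (K_B − K_A)/(3.36 − 2.92) = 4.2333/0.44 = 9.62 km.

9.62 km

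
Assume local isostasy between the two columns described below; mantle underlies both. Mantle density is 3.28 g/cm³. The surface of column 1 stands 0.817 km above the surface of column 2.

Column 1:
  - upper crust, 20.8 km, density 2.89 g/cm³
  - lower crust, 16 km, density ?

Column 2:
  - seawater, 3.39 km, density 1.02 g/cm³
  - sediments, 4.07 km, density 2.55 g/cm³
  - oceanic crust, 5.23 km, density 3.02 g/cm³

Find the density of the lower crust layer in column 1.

2.87 g/cm³

Take the compensation level at the base of the deeper column (depth z_c below the surface of column 1) and equate Σ ρ_i t_i down to z_c; mantle fills any gap and the z_c terms cancel.
Column 1: 20.8×2.89 + 16×ρ + (z_c − 36.8)×3.28
Column 2: 0.817×0 + 3.39×1.02 + 4.07×2.55 + 5.23×3.02 + (z_c − 0.817 − 12.69)×3.28
The z_c×3.28 term appears on both sides and cancels. Collect the known terms of each column as K = Σ(ρt)_known − 3.28 × (depth of known layers): K_1 = 60.112 − 3.28×36.8 = −60.592; K_2 = 29.6309 − 3.28×(0.817 + 12.69) = −14.67206.
Balance: K_1 + 16×ρ = K_2, so ρ = (K_2 − K_1)/16 = 45.9199/16 = 2.87 g/cm³.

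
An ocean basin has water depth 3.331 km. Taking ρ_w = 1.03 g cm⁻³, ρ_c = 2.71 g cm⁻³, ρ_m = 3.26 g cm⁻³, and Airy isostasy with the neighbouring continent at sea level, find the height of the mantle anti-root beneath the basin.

10.2 km

In Airy isostatic equilibrium: replacing crust with seawater at the top is compensated by replacing crust with mantle at the base: d (ρ_c − ρ_w) = a (ρ_m − ρ_c).
a = d (ρ_c − ρ_w)/(ρ_m − ρ_c) = 3.331 km × 1.68/0.55 = 10.2 km.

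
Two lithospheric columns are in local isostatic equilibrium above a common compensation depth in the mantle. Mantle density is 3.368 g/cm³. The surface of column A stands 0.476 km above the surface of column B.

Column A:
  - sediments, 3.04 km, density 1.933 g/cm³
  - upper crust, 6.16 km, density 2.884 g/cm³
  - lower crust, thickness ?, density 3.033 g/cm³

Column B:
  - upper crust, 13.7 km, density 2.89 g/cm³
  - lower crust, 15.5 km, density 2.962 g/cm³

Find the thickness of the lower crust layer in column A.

Take the compensation level at the base of the deeper column (depth z_c below the surface of column A) and equate Σ ρ_i t_i down to z_c; mantle fills any gap and the z_c terms cancel.
Column A: 3.04×1.933 + 6.16×2.884 + x×3.033 + (z_c − 9.2 − x)×3.368
Column B: 0.476×0 + 13.7×2.89 + 15.5×2.962 + (z_c − 0.476 − 29.2)×3.368
The z_c×3.368 term appears on both sides and cancels. Collect the known terms of each column as K = Σ(ρt)_known − 3.368 × (depth of known layers): K_A = 23.64176 − 3.368×9.2 = −7.34384; K_B = 85.504 − 3.368×(0.476 + 29.2) = −14.444768.
Balance: K_A − x×(3.368 − 3.033) = K_B, so x = (K_A − K_B)/(3.368 − 3.033) = 7.10093/0.335 = 21.2 km.

21.2 km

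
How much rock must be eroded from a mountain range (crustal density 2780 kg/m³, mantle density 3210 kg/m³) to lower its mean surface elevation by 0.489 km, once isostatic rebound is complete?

3.65 km

Net drop Δ = e − u = e − e ρ_c/ρ_m = e (ρ_m − ρ_c)/ρ_m.
e = Δ ρ_m/(ρ_m − ρ_c) = 0.489 km × 3210/430 = 3.65 km.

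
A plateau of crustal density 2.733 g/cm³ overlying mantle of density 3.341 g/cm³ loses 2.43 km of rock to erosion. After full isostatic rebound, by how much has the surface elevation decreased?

0.442 km

Rebound u = e ρ_c/ρ_m = 2.43 km × 2.733/3.341 = 1.988 km.
Net surface drop = e − u = 2.43 km − 1.988 km = e (ρ_m − ρ_c)/ρ_m = 0.442 km.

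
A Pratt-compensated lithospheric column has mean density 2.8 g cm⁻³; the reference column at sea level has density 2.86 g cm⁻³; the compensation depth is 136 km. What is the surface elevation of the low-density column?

ρ_ref D = ρ (D + h) → h = D (ρ_ref − ρ)/ρ.
h = 136 km × (2.86 − 2.8)/2.8 = 2.91 km.

2.91 km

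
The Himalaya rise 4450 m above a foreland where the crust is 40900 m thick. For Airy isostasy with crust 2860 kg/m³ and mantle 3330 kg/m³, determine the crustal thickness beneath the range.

Root depth r = h ρ_c / (ρ_m − ρ_c) = 4450 m × 2860 / 470 = 27080 m.
Total thickness = T + h + r = 40900 m + 4450 m + 27080 m = 72400 m.

72400 m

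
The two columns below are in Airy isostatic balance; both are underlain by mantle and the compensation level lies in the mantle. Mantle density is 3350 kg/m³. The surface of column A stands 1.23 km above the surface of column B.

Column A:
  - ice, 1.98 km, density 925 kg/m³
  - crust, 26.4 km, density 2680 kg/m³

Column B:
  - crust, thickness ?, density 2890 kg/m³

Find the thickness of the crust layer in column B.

39.9 km

Take the compensation level at the base of the deeper column (depth z_c below the surface of column A) and equate Σ ρ_i t_i down to z_c; mantle fills any gap and the z_c terms cancel.
Column A: 1.98×925 + 26.4×2680 + (z_c − 28.38)×3350
Column B: 1.23×0 + x×2890 + (z_c − 1.23 − 0 − x)×3350
The z_c×3350 term appears on both sides and cancels. Collect the known terms of each column as K = Σ(ρt)_known − 3350 × (depth of known layers): K_A = 72583.5 − 3350×28.38 = −22489.5; K_B = 0 − 3350×(1.23 + 0) = −4120.5.
Balance: K_A = K_B − x×(3350 − 2890), so x = (K_B − K_A)/(3350 − 2890) = 18369/460 = 39.9 km.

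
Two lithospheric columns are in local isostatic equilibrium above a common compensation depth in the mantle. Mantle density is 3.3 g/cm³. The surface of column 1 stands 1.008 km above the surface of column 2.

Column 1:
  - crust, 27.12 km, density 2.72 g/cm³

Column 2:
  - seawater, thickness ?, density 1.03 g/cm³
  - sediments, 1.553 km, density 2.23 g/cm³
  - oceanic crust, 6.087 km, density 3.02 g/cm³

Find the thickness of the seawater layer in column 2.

Take the compensation level at the base of the deeper column (depth z_c below the surface of column 1) and equate Σ ρ_i t_i down to z_c; mantle fills any gap and the z_c terms cancel.
Column 1: 27.12×2.72 + (z_c − 27.12)×3.3
Column 2: 1.008×0 + x×1.03 + 1.553×2.23 + 6.087×3.02 + (z_c − 1.008 − 7.64 − x)×3.3
The z_c×3.3 term appears on both sides and cancels. Collect the known terms of each column as K = Σ(ρt)_known − 3.3 × (depth of known layers): K_1 = 73.7664 − 3.3×27.12 = −15.7296; K_2 = 21.84593 − 3.3×(1.008 + 7.64) = −6.69247.
Balance: K_1 = K_2 − x×(3.3 − 1.03), so x = (K_2 − K_1)/(3.3 − 1.03) = 9.03713/2.27 = 3.98 km.

3.98 km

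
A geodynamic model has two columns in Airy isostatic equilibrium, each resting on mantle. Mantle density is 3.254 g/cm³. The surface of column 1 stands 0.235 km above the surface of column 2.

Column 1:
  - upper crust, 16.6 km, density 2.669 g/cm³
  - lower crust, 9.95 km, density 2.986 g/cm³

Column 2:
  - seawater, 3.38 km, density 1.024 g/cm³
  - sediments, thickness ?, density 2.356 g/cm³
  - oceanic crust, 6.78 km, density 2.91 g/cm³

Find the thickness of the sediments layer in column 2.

Take the compensation level at the base of the deeper column (depth z_c below the surface of column 1) and equate Σ ρ_i t_i down to z_c; mantle fills any gap and the z_c terms cancel.
Column 1: 16.6×2.669 + 9.95×2.986 + (z_c − 26.55)×3.254
Column 2: 0.235×0 + 3.38×1.024 + x×2.356 + 6.78×2.91 + (z_c − 0.235 − 10.16 − x)×3.254
The z_c×3.254 term appears on both sides and cancels. Collect the known terms of each column as K = Σ(ρt)_known − 3.254 × (depth of known layers): K_1 = 74.0161 − 3.254×26.55 = −12.3776; K_2 = 23.19092 − 3.254×(0.235 + 10.16) = −10.63441.
Balance: K_1 = K_2 − x×(3.254 − 2.356), so x = (K_2 − K_1)/(3.254 − 2.356) = 1.74319/0.898 = 1.94 km.

1.94 km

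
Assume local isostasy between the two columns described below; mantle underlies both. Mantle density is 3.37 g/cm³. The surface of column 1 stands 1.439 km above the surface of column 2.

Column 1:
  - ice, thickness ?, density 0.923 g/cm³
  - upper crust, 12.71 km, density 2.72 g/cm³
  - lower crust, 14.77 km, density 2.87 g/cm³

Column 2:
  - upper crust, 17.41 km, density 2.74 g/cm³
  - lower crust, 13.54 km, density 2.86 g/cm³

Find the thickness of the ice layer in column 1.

2.89 km

Take the compensation level at the base of the deeper column (depth z_c below the surface of column 1) and equate Σ ρ_i t_i down to z_c; mantle fills any gap and the z_c terms cancel.
Column 1: x×0.923 + 12.71×2.72 + 14.77×2.87 + (z_c − 27.48 − x)×3.37
Column 2: 1.439×0 + 17.41×2.74 + 13.54×2.86 + (z_c − 1.439 − 30.95)×3.37
The z_c×3.37 term appears on both sides and cancels. Collect the known terms of each column as K = Σ(ρt)_known − 3.37 × (depth of known layers): K_1 = 76.9611 − 3.37×27.48 = −15.6465; K_2 = 86.4278 − 3.37×(1.439 + 30.95) = −22.72313.
Balance: K_1 − x×(3.37 − 0.923) = K_2, so x = (K_1 − K_2)/(3.37 − 0.923) = 7.07663/2.447 = 2.89 km.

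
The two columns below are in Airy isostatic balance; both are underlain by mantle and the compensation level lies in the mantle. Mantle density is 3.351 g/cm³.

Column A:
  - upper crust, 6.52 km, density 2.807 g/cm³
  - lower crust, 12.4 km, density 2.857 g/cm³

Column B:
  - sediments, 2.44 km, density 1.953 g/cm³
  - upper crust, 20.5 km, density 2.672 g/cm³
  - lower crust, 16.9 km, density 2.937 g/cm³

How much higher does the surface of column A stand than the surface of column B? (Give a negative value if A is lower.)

−4.37 km

For any compensation level in the mantle, the mantle terms cancel and isostasy reduces to e = (Σt_A − Σt_B) − (Σ(ρt)_A − Σ(ρt)_B) / ρ_m.
Σt_A = 18.92 km; Σt_B = 39.84 km; Σ(ρt)_A = 53.72844; Σ(ρt)_B = 109.17662 (in km·g/cm³).
e = (18.92 − 39.84) − (53.72844 − 109.17662) / 3.351 = −4.37 km.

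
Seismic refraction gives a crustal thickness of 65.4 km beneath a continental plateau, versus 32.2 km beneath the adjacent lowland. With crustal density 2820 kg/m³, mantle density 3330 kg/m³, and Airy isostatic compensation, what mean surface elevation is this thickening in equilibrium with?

Excess crust Δ = 65.4 km − 32.2 km = 33.2 km, split between elevation h and root r with h + r = Δ.
Airy balance ρ_c h = (ρ_m − ρ_c) r gives r = h ρ_c/(ρ_m − ρ_c), so h (1 + ρ_c/(ρ_m − ρ_c)) = Δ, i.e. h = Δ (ρ_m − ρ_c)/ρ_m.
h = 33.2 km × 510/3330 = 5.08 km.

5.08 km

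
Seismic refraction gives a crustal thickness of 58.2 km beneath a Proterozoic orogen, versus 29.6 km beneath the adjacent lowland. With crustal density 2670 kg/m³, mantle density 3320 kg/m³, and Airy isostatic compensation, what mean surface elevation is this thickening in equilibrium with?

Excess crust Δ = 58.2 km − 29.6 km = 28.6 km, split between elevation h and root r with h + r = Δ.
Airy balance ρ_c h = (ρ_m − ρ_c) r gives r = h ρ_c/(ρ_m − ρ_c), so h (1 + ρ_c/(ρ_m − ρ_c)) = Δ, i.e. h = Δ (ρ_m − ρ_c)/ρ_m.
h = 28.6 km × 650/3320 = 5.6 km.

5.6 km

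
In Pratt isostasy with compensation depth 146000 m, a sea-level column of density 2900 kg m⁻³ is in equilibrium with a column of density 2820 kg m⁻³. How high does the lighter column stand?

ρ_ref D = ρ (D + h) → h = D (ρ_ref − ρ)/ρ.
h = 146000 m × (2900 − 2820)/2820 = 4140 m.

4140 m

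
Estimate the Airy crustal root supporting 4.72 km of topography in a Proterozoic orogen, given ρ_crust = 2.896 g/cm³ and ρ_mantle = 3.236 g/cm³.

40.2 km

By Archimedes' principle applied to the lithosphere: the weight of the topography is balanced by the buoyancy of the root, ρ_c h = (ρ_m − ρ_c) r.
r = h · ρ_c / (ρ_m − ρ_c) = 4.72 km × 2.896 / (3.236 − 2.896) = 40.2 km.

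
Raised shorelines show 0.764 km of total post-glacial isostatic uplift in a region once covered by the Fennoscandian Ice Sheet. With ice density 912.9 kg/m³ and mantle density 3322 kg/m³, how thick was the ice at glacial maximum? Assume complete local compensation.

2.78 km

u = t ρ_ice/ρ_m → t = u ρ_m/ρ_ice = 0.764 km × 3322/912.9 = 2.78 km.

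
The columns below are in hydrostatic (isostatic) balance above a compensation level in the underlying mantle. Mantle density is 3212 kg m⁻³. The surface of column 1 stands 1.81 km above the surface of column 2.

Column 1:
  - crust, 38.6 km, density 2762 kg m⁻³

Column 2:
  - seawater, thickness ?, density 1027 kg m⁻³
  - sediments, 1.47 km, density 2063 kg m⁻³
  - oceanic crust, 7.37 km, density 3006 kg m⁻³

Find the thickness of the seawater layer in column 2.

3.82 km

Take the compensation level at the base of the deeper column (depth z_c below the surface of column 1) and equate Σ ρ_i t_i down to z_c; mantle fills any gap and the z_c terms cancel.
Column 1: 38.6×2762 + (z_c − 38.6)×3212
Column 2: 1.81×0 + x×1027 + 1.47×2063 + 7.37×3006 + (z_c − 1.81 − 8.84 − x)×3212
The z_c×3212 term appears on both sides and cancels. Collect the known terms of each column as K = Σ(ρt)_known − 3212 × (depth of known layers): K_1 = 106613.2 − 3212×38.6 = −17370; K_2 = 25186.83 − 3212×(1.81 + 8.84) = −9020.97.
Balance: K_1 = K_2 − x×(3212 − 1027), so x = (K_2 − K_1)/(3212 − 1027) = 8349.03/2185 = 3.82 km.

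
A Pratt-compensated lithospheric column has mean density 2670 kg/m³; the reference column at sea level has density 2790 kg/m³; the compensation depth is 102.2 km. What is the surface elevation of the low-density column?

ρ_ref D = ρ (D + h) → h = D (ρ_ref − ρ)/ρ.
h = 102.2 km × (2790 − 2670)/2670 = 4.59 km.

4.59 km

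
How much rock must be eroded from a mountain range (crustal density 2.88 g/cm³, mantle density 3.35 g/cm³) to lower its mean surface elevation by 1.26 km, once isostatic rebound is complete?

8.98 km

Net drop Δ = e − u = e − e ρ_c/ρ_m = e (ρ_m − ρ_c)/ρ_m.
e = Δ ρ_m/(ρ_m − ρ_c) = 1.26 km × 3.35/0.47 = 8.98 km.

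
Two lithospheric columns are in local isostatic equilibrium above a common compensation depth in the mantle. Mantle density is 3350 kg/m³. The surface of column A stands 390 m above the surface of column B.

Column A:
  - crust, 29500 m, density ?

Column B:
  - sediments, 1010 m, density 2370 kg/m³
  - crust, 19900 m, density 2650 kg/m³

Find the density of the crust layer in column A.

Take the compensation level at the base of the deeper column (depth z_c below the surface of column A) and equate Σ ρ_i t_i down to z_c; mantle fills any gap and the z_c terms cancel.
Column A: 29500×ρ + (z_c − 29500)×3350
Column B: 390×0 + 1010×2370 + 19900×2650 + (z_c − 390 − 20910)×3350
The z_c×3350 term appears on both sides and cancels. Collect the known terms of each column as K = Σ(ρt)_known − 3350 × (depth of known layers): K_A = 0 − 3350×29500 = −98825000; K_B = 55128700 − 3350×(390 + 20910) = −16226300.
Balance: K_A + 29500×ρ = K_B, so ρ = (K_B − K_A)/29500 = 82598700/29500 = 2800 kg/m³.

2800 kg/m³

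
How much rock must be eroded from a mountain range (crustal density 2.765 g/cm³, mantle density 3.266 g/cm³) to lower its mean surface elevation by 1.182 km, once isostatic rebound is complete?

7.71 km

Net drop Δ = e − u = e − e ρ_c/ρ_m = e (ρ_m − ρ_c)/ρ_m.
e = Δ ρ_m/(ρ_m − ρ_c) = 1.182 km × 3.266/0.501 = 7.71 km.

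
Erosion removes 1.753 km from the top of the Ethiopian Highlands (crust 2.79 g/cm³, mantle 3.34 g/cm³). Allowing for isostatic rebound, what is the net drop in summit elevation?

Rebound u = e ρ_c/ρ_m = 1.753 km × 2.79/3.34 = 1.464 km.
Net surface drop = e − u = 1.753 km − 1.464 km = e (ρ_m − ρ_c)/ρ_m = 0.289 km.

0.289 km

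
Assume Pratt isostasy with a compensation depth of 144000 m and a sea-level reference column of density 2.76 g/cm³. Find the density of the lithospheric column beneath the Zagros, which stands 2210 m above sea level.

Pratt balance: ρ_ref D = ρ (D + h).
ρ = ρ_ref D/(D + h) = 2.76 × 144000 m/(144000 m + 2210 m) = 2.72 g/cm³.

2.72 g/cm³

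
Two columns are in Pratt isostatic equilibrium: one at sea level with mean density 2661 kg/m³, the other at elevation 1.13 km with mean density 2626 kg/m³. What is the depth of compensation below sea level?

84.8 km

ρ_ref D = ρ (D + h) → D (ρ_ref − ρ) = ρ h.
D = ρ h/(ρ_ref − ρ) = 2626 × 1.13 km/(2661 − 2626) = 84.8 km.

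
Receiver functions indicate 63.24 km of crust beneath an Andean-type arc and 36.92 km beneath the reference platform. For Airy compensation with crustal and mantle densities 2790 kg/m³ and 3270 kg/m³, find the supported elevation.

Excess crust Δ = 63.24 km − 36.92 km = 26.32 km, split between elevation h and root r with h + r = Δ.
Airy balance ρ_c h = (ρ_m − ρ_c) r gives r = h ρ_c/(ρ_m − ρ_c), so h (1 + ρ_c/(ρ_m − ρ_c)) = Δ, i.e. h = Δ (ρ_m − ρ_c)/ρ_m.
h = 26.32 km × 480/3270 = 3.86 km.

3.86 km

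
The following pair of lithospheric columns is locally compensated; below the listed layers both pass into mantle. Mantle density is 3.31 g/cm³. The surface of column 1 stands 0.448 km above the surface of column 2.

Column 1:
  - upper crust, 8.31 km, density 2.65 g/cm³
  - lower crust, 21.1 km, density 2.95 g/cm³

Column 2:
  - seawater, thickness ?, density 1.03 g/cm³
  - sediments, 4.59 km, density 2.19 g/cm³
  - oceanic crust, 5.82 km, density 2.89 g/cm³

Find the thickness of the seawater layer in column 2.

1.76 km

Take the compensation level at the base of the deeper column (depth z_c below the surface of column 1) and equate Σ ρ_i t_i down to z_c; mantle fills any gap and the z_c terms cancel.
Column 1: 8.31×2.65 + 21.1×2.95 + (z_c − 29.41)×3.31
Column 2: 0.448×0 + x×1.03 + 4.59×2.19 + 5.82×2.89 + (z_c − 0.448 − 10.41 − x)×3.31
The z_c×3.31 term appears on both sides and cancels. Collect the known terms of each column as K = Σ(ρt)_known − 3.31 × (depth of known layers): K_1 = 84.2665 − 3.31×29.41 = −13.0806; K_2 = 26.8719 − 3.31×(0.448 + 10.41) = −9.06808.
Balance: K_1 = K_2 − x×(3.31 − 1.03), so x = (K_2 − K_1)/(3.31 − 1.03) = 4.01252/2.28 = 1.76 km.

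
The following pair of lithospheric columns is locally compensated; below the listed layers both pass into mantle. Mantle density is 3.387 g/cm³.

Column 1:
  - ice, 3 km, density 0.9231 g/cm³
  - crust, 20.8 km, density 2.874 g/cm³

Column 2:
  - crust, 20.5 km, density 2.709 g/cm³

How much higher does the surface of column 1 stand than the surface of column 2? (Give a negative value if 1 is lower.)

1.23 km

For any compensation level in the mantle, the mantle terms cancel and isostasy reduces to e = (Σt_1 − Σt_2) − (Σ(ρt)_1 − Σ(ρt)_2) / ρ_m.
Σt_1 = 23.8 km; Σt_2 = 20.5 km; Σ(ρt)_1 = 62.5485; Σ(ρt)_2 = 55.5345 (in km·g/cm³).
e = (23.8 − 20.5) − (62.5485 − 55.5345) / 3.387 = 1.23 km.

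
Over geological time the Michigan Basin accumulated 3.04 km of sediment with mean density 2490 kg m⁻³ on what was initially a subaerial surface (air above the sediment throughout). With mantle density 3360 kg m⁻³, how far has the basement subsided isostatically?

2.25 km

Subaerial load: s = t ρ_sed / ρ_m = 3.04 km × 2490/3360 = 2.25 km.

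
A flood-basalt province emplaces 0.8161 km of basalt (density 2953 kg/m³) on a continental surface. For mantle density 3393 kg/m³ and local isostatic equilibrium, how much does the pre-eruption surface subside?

Subaerial loading: s = t ρ_load / ρ_m.
s = 0.8161 km × 2953/3393 = 0.71 km.

0.71 km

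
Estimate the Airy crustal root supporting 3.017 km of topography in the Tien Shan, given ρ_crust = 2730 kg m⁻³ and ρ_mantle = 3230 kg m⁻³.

16.5 km

Equating mass per unit area of the two columns: the weight of the topography is balanced by the buoyancy of the root, ρ_c h = (ρ_m − ρ_c) r.
r = h · ρ_c / (ρ_m − ρ_c) = 3.017 km × 2730 / (3230 − 2730) = 16.5 km.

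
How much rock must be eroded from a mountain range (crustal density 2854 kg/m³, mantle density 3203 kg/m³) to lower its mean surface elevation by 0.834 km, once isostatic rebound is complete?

7.65 km

Net drop Δ = e − u = e − e ρ_c/ρ_m = e (ρ_m − ρ_c)/ρ_m.
e = Δ ρ_m/(ρ_m − ρ_c) = 0.834 km × 3203/349 = 7.65 km.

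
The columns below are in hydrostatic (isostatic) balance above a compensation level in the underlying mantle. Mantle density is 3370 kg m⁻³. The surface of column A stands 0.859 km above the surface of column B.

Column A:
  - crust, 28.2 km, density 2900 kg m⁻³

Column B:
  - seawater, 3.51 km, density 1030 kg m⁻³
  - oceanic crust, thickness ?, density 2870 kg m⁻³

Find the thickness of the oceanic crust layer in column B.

4.29 km

Take the compensation level at the base of the deeper column (depth z_c below the surface of column A) and equate Σ ρ_i t_i down to z_c; mantle fills any gap and the z_c terms cancel.
Column A: 28.2×2900 + (z_c − 28.2)×3370
Column B: 0.859×0 + 3.51×1030 + x×2870 + (z_c − 0.859 − 3.51 − x)×3370
The z_c×3370 term appears on both sides and cancels. Collect the known terms of each column as K = Σ(ρt)_known − 3370 × (depth of known layers): K_A = 81780 − 3370×28.2 = −13254; K_B = 3615.3 − 3370×(0.859 + 3.51) = −11108.23.
Balance: K_A = K_B − x×(3370 − 2870), so x = (K_B − K_A)/(3370 − 2870) = 2145.77/500 = 4.29 km.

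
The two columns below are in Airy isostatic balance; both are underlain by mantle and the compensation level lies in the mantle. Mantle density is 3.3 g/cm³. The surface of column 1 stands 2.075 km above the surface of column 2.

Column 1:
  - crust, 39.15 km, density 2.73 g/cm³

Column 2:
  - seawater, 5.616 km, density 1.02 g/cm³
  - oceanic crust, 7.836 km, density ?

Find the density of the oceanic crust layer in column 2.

Take the compensation level at the base of the deeper column (depth z_c below the surface of column 1) and equate Σ ρ_i t_i down to z_c; mantle fills any gap and the z_c terms cancel.
Column 1: 39.15×2.73 + (z_c − 39.15)×3.3
Column 2: 2.075×0 + 5.616×1.02 + 7.836×ρ + (z_c − 2.075 − 13.452)×3.3
The z_c×3.3 term appears on both sides and cancels. Collect the known terms of each column as K = Σ(ρt)_known − 3.3 × (depth of known layers): K_1 = 106.8795 − 3.3×39.15 = −22.3155; K_2 = 5.72832 − 3.3×(2.075 + 13.452) = −45.51078.
Balance: K_1 = K_2 + 7.836×ρ, so ρ = (K_1 − K_2)/7.836 = 23.1953/7.836 = 2.96 g/cm³.

2.96 g/cm³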